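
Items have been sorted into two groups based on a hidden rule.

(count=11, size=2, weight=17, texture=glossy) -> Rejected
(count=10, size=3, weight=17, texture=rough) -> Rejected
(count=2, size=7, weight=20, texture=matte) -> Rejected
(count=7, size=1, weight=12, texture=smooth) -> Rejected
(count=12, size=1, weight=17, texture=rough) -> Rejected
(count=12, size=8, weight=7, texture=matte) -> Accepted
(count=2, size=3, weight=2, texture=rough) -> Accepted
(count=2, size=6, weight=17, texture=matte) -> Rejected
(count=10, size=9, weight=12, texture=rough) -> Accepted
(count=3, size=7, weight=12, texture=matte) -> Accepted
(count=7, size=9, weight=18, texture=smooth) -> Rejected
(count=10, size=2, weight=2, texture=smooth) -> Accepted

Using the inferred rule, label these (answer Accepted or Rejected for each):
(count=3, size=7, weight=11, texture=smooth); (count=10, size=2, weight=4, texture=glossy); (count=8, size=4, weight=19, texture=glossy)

Accepted, Accepted, Rejected

The common property of the 'Accepted' items is: weight ≤ 12 AND size ≥ 2. No 'Rejected' item has it.
(count=3, size=7, weight=11, texture=smooth): Accepted (weight = 11, size = 7). (count=10, size=2, weight=4, texture=glossy): Accepted (weight = 4, size = 2). (count=8, size=4, weight=19, texture=glossy): Rejected (weight = 19, size = 4).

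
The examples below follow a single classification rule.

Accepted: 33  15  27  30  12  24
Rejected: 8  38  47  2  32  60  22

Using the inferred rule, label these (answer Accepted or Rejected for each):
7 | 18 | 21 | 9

The simplest hypothesis consistent with all the labels is: multiple of 3 AND at most 33.

Rejected, Accepted, Accepted, Accepted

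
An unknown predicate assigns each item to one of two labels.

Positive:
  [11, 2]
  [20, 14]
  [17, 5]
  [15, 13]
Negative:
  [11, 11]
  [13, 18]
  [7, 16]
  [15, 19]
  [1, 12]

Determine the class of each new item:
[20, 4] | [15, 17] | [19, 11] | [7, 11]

Positive, Negative, Positive, Negative

Comparing the two groups points to one rule — first > second.
[20, 4]: 20 > 4, qualifies → Positive.
[15, 17]: 15 < 17, does not satisfy this → Negative.
[19, 11]: 19 > 11, qualifies → Positive.
[7, 11]: 7 < 11, does not satisfy this → Negative.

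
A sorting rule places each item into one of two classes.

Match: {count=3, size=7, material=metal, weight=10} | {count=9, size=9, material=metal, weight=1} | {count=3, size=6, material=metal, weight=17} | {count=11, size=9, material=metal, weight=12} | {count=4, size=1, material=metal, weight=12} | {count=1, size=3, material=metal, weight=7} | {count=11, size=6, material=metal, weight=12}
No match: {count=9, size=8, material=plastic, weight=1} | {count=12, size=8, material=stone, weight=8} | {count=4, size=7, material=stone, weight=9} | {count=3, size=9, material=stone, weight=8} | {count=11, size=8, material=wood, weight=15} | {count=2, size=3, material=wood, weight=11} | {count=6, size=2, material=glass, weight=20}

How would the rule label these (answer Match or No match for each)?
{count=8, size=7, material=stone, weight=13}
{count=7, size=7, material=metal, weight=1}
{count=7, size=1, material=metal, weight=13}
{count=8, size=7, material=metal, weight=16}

The pattern is that an item is 'Match' exactly when: material is metal.
{count=8, size=7, material=stone, weight=13}: material is stone, fails the rule → No match. {count=7, size=7, material=metal, weight=1}: material is metal, checks out → Match. {count=7, size=1, material=metal, weight=13}: material is metal, checks out → Match. {count=8, size=7, material=metal, weight=16}: material is metal, checks out → Match.

No match, Match, Match, Match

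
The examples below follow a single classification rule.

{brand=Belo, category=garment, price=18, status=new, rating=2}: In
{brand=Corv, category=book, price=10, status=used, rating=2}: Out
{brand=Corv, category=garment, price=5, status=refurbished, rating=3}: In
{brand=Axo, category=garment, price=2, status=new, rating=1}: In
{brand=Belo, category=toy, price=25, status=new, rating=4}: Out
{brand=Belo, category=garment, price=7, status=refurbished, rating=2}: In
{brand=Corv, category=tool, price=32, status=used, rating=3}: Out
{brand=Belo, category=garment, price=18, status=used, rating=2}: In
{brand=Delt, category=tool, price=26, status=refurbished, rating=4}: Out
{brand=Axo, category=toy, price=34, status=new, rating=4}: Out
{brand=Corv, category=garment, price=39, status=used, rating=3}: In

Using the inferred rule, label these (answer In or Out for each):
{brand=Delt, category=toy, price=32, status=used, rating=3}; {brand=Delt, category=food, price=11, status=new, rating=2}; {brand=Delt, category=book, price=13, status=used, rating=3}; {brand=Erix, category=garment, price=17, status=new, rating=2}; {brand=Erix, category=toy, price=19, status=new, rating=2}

All 'In' examples share one property — category is garment — and every 'Out' example lacks it.
{brand=Delt, category=toy, price=32, status=used, rating=3}: category is toy, does not pass → Out.
{brand=Delt, category=food, price=11, status=new, rating=2}: category is food, does not pass → Out.
{brand=Delt, category=book, price=13, status=used, rating=3}: category is book, does not pass → Out.
{brand=Erix, category=garment, price=17, status=new, rating=2}: category is garment, checks out → In.
{brand=Erix, category=toy, price=19, status=new, rating=2}: category is toy, does not pass → Out.

Out, Out, Out, In, Out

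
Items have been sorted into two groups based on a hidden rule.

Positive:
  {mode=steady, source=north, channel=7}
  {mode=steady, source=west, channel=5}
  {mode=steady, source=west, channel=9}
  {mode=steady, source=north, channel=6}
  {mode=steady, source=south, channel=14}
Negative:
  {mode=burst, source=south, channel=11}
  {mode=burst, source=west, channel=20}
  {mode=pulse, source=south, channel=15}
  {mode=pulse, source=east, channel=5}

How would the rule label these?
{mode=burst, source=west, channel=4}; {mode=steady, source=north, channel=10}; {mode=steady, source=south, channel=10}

Negative, Positive, Positive

'Positive' ⟺ mode is steady.
Negative: {mode=burst, source=west, channel=4}, since mode is burst.
Positive: {mode=steady, source=north, channel=10}, since mode is steady.
Positive: {mode=steady, source=south, channel=10}, since mode is steady.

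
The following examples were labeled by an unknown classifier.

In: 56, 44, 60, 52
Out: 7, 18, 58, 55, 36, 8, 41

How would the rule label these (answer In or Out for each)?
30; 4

Out, Out

The pattern is that an item is 'In' exactly when: multiple of 4 AND at least 41.
30: 30 = 4·7 + 2, 30 < 41 — does not pass, so Out. 4: 4 = 4·1, 4 < 41 — does not pass, so Out.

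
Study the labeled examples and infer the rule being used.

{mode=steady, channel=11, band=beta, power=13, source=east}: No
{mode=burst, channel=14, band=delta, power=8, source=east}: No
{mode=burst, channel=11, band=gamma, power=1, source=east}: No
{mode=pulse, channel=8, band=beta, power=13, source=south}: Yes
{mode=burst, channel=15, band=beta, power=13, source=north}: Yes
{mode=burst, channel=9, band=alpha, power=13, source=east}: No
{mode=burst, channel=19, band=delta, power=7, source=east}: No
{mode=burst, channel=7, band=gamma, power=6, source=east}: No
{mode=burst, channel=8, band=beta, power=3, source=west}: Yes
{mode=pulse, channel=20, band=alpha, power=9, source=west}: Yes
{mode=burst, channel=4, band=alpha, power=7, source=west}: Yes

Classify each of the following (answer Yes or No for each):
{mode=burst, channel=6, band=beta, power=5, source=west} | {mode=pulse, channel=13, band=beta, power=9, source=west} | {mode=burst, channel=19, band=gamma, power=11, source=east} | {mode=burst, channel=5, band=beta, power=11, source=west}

The simplest hypothesis consistent with all the labels is: source is not east.

Yes, Yes, No, Yes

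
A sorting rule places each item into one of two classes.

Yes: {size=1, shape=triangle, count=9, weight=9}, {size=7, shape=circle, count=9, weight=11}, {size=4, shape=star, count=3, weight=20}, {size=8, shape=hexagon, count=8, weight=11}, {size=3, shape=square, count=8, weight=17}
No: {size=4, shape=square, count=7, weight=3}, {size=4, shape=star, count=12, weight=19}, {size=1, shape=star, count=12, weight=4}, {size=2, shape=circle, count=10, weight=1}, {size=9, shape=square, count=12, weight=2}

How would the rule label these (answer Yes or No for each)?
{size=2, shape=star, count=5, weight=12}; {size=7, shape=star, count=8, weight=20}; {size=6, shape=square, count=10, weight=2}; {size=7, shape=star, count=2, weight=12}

Yes, Yes, No, Yes

The common property of the 'Yes' items is: weight ≥ 4 AND count ≤ 9. No 'No' item has it.
{size=2, shape=star, count=5, weight=12}: weight = 12, count = 5 — has this property, so Yes. {size=7, shape=star, count=8, weight=20}: weight = 20, count = 8 — has this property, so Yes. {size=6, shape=square, count=10, weight=2}: weight = 2, count = 10 — does not pass, so No. {size=7, shape=star, count=2, weight=12}: weight = 12, count = 2 — has this property, so Yes.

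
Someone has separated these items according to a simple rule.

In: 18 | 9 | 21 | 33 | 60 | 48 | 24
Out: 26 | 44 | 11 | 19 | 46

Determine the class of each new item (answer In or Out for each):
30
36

In, In

Every 'In' example satisfies: multiple of 3. None of the 'Out' examples do.
In: 30, since 30 = 3·10.
In: 36, since 36 = 3·12.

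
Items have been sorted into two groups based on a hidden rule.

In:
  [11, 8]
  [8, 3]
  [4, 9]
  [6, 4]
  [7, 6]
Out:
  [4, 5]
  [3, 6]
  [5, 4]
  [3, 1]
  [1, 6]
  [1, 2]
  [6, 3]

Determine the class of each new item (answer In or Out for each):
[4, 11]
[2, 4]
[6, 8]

In, Out, In

The simplest hypothesis consistent with all the labels is: sum ≥ 10.
[4, 11]: 4+11 = 15, meets the rule → In.
[2, 4]: 2+4 = 6, fails this test → Out.
[6, 8]: 6+8 = 14, meets the rule → In.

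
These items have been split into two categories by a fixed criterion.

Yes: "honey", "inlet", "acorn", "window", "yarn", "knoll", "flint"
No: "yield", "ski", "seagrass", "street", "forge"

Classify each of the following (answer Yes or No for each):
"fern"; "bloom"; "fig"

Every 'Yes' example satisfies: contains 'n'. None of the 'No' examples do.
"fern": has 'n', meets the rule → Yes. "bloom": no 'n', doesn't match → No. "fig": no 'n', doesn't match → No.

Yes, No, No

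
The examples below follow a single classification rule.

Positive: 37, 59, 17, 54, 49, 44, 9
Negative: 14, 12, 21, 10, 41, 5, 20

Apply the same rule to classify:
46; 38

Positive, Positive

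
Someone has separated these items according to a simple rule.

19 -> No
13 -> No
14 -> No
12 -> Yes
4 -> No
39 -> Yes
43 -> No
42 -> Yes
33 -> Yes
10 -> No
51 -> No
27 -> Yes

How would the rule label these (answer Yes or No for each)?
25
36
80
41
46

No, Yes, No, No, No

The common property of the 'Yes' items is: multiple of 3 AND at most 42. No 'No' item has it.
25 — 25 = 3·8 + 1, 25 ≤ 42, hence No.
36 — 36 = 3·12, 36 ≤ 42, hence Yes.
80 — 80 = 3·26 + 2, 80 > 42, hence No.
41 — 41 = 3·13 + 2, 41 ≤ 42, hence No.
46 — 46 = 3·15 + 1, 46 > 42, hence No.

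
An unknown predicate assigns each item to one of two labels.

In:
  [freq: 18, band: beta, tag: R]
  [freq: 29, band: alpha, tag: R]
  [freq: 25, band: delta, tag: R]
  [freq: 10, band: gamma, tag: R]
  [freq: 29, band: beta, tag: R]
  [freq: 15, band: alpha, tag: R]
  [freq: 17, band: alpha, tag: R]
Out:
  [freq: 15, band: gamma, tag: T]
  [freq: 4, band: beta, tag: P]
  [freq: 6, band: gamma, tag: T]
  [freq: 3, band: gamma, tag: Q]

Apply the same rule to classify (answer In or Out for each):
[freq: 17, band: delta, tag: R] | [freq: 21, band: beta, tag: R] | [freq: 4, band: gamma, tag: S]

The pattern is that an item is 'In' exactly when: tag is R.
[freq: 17, band: delta, tag: R] — tag is R, hence In. [freq: 21, band: beta, tag: R] — tag is R, hence In. [freq: 4, band: gamma, tag: S] — tag is S, hence Out.

In, In, Out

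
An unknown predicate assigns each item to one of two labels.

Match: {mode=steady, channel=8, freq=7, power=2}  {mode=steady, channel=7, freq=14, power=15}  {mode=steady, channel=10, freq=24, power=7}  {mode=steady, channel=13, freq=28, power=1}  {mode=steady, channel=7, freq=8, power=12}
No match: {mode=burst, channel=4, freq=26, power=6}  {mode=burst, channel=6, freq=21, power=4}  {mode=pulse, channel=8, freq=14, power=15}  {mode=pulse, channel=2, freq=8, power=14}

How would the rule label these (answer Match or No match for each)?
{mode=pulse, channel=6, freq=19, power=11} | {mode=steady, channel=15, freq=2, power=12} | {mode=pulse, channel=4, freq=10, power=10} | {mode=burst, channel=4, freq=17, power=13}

The pattern is that an item is 'Match' exactly when: mode is steady.
{mode=pulse, channel=6, freq=19, power=11}: mode is pulse, lacks this property → No match.
{mode=steady, channel=15, freq=2, power=12}: mode is steady, meets the rule → Match.
{mode=pulse, channel=4, freq=10, power=10}: mode is pulse, lacks this property → No match.
{mode=burst, channel=4, freq=17, power=13}: mode is burst, lacks this property → No match.

No match, Match, No match, No match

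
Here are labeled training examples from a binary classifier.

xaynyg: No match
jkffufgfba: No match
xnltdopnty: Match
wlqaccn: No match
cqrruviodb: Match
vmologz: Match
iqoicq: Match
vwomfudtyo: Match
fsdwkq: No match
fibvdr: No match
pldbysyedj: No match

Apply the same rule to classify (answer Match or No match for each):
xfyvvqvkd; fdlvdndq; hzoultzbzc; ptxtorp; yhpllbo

No match, No match, Match, Match, Match

A rule that fits every label: contains 'o' — true of each 'Match' example, false of each 'No match' one.
xfyvvqvkd → no 'o' → No match.
fdlvdndq → no 'o' → No match.
hzoultzbzc → has 'o' → Match.
ptxtorp → has 'o' → Match.
yhpllbo → has 'o' → Match.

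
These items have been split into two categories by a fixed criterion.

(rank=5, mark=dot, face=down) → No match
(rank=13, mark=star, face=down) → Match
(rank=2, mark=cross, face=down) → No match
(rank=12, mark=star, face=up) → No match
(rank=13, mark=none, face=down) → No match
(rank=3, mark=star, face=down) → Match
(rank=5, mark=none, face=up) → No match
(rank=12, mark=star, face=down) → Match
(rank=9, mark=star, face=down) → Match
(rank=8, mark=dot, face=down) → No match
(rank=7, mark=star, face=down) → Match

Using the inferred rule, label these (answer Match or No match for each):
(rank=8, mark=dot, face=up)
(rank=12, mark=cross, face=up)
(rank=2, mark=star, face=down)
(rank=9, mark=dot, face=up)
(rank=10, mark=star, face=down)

No match, No match, Match, No match, Match

All 'Match' examples share one property — face is down AND mark is star — and every 'No match' example lacks it.
(rank=8, mark=dot, face=up): No match (face is up, mark is dot). (rank=12, mark=cross, face=up): No match (face is up, mark is cross). (rank=2, mark=star, face=down): Match (face is down, mark is star). (rank=9, mark=dot, face=up): No match (face is up, mark is dot). (rank=10, mark=star, face=down): Match (face is down, mark is star).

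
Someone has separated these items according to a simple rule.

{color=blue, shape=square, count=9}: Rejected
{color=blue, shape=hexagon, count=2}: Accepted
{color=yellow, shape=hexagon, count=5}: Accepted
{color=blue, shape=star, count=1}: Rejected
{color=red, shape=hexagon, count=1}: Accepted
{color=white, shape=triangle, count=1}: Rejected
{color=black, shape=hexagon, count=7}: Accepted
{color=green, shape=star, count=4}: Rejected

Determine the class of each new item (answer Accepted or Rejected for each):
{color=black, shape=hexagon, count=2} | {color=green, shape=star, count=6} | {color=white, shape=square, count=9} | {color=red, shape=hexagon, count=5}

Rule: shape is hexagon. This holds for each 'Accepted' example and fails for each 'Rejected' one.
{color=black, shape=hexagon, count=2}: Accepted (shape is hexagon).
{color=green, shape=star, count=6}: Rejected (shape is star).
{color=white, shape=square, count=9}: Rejected (shape is square).
{color=red, shape=hexagon, count=5}: Accepted (shape is hexagon).

Accepted, Rejected, Rejected, Accepted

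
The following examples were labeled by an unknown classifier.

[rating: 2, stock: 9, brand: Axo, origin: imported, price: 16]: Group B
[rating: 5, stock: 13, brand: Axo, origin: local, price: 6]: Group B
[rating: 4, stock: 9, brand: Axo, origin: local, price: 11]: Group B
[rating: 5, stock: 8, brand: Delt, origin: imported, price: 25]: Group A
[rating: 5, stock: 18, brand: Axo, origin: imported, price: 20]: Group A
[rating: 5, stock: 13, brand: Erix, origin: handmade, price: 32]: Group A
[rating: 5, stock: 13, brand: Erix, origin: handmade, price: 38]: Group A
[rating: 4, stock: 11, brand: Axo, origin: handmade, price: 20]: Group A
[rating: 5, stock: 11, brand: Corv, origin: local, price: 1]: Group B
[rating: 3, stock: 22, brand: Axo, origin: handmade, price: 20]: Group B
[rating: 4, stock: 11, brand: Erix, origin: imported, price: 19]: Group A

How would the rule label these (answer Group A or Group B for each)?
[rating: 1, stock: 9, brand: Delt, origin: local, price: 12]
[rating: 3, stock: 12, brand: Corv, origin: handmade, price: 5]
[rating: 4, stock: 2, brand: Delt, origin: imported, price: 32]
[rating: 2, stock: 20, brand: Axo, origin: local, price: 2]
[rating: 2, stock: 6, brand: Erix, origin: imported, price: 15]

Group B, Group B, Group A, Group B, Group B

One predicate separates the groups cleanly: price ≥ 16 AND rating ≥ 4.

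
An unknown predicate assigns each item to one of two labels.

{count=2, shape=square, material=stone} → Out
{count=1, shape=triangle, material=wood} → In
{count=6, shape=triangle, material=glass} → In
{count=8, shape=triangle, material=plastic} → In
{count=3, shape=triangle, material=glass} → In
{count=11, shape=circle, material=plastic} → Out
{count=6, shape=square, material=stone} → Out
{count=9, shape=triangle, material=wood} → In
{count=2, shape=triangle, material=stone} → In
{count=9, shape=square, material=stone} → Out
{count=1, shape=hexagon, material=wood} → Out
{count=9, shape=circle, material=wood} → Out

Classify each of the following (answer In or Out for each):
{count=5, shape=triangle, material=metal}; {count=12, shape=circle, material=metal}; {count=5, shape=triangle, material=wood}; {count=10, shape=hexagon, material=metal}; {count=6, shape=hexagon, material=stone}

In, Out, In, Out, Out

One predicate separates the groups cleanly: shape is triangle.
{count=5, shape=triangle, material=metal}: shape is triangle, matches → In. {count=12, shape=circle, material=metal}: shape is circle, does not pass → Out. {count=5, shape=triangle, material=wood}: shape is triangle, matches → In. {count=10, shape=hexagon, material=metal}: shape is hexagon, does not pass → Out. {count=6, shape=hexagon, material=stone}: shape is hexagon, does not pass → Out.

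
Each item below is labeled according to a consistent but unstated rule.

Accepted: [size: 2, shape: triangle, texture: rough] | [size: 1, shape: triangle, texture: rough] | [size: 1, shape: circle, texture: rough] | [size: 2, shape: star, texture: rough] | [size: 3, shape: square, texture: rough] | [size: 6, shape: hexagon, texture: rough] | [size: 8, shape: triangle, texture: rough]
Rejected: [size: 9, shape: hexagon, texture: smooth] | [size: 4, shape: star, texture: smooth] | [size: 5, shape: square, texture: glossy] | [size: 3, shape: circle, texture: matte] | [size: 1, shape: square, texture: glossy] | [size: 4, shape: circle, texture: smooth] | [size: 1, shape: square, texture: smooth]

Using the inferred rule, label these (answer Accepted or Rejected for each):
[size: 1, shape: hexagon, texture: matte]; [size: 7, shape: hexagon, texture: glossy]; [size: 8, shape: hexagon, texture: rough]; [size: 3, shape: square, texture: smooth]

The classifier is using: texture is rough.
[size: 1, shape: hexagon, texture: matte]: Rejected (texture is matte). [size: 7, shape: hexagon, texture: glossy]: Rejected (texture is glossy). [size: 8, shape: hexagon, texture: rough]: Accepted (texture is rough). [size: 3, shape: square, texture: smooth]: Rejected (texture is smooth).

Rejected, Rejected, Accepted, Rejected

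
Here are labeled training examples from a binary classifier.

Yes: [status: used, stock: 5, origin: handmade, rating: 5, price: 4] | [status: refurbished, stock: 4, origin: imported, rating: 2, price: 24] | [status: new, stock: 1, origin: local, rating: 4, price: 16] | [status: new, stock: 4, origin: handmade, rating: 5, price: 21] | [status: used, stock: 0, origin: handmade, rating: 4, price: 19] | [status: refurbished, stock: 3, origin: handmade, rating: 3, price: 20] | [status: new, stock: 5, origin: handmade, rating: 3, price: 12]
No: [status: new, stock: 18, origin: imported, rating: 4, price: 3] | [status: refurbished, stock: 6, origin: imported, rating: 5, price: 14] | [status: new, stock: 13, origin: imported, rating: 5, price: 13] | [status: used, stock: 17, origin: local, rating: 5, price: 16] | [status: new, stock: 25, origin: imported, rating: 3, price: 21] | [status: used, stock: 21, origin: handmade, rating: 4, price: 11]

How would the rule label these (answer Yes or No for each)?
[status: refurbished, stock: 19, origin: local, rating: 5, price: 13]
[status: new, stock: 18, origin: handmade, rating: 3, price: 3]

No, No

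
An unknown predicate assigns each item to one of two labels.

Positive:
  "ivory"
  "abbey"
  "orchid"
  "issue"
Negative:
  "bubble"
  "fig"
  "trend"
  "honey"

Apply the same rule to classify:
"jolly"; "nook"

Negative, Negative

'Positive' ⟺ starts with a vowel.
"jolly" — starts with 'j', hence Negative. "nook" — starts with 'n', hence Negative.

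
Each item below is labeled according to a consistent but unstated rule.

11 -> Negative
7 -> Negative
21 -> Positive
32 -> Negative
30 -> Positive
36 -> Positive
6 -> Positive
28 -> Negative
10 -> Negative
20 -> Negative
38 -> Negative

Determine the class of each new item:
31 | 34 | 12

Looking at the examples, the only property every 'Positive' case has and every 'Negative' case lacks is: multiple of 3.
31 → 31 = 3·10 + 1 → Negative.
34 → 34 = 3·11 + 1 → Negative.
12 → 12 = 3·4 → Positive.

Negative, Negative, Positive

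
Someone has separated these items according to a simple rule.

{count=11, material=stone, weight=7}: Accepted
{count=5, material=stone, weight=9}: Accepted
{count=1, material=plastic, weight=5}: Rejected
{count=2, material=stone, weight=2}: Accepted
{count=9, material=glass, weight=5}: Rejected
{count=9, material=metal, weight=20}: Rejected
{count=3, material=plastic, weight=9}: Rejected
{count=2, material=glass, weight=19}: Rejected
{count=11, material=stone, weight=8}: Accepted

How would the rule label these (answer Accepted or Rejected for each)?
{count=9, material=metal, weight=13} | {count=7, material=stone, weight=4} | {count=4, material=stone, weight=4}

Rejected, Accepted, Accepted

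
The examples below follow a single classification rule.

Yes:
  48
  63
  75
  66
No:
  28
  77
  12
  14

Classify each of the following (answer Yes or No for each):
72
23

Yes, No

The rule appears to be: multiple of 3 AND at least 14.
72: 72 = 3·24, 72 ≥ 14 — fits, so Yes. 23: 23 = 3·7 + 2, 23 ≥ 14 — does not pass, so No.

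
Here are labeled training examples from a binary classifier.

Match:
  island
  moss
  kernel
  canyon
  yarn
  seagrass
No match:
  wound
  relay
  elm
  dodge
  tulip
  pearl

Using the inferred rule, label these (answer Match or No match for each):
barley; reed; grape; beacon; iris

Checking candidate rules against both groups, what survives is: even length.
barley: length 6 — satisfies this, so Match. reed: length 4 — satisfies this, so Match. grape: length 5 — doesn't qualify, so No match. beacon: length 6 — satisfies this, so Match. iris: length 4 — satisfies this, so Match.

Match, Match, No match, Match, Match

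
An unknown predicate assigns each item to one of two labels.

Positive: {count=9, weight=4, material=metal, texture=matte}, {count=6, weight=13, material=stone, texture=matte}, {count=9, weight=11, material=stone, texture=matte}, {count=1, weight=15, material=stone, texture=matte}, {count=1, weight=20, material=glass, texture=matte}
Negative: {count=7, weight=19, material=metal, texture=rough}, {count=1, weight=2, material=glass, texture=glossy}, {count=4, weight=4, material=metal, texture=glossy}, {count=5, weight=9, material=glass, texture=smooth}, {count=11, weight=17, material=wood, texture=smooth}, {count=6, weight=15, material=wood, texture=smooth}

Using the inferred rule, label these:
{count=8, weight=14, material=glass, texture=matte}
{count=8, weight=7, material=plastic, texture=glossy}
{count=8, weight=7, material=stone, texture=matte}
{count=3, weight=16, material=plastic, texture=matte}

Positive, Negative, Positive, Positive

One predicate separates the groups cleanly: texture is matte.
{count=8, weight=14, material=glass, texture=matte} → texture is matte → Positive. {count=8, weight=7, material=plastic, texture=glossy} → texture is glossy → Negative. {count=8, weight=7, material=stone, texture=matte} → texture is matte → Positive. {count=3, weight=16, material=plastic, texture=matte} → texture is matte → Positive.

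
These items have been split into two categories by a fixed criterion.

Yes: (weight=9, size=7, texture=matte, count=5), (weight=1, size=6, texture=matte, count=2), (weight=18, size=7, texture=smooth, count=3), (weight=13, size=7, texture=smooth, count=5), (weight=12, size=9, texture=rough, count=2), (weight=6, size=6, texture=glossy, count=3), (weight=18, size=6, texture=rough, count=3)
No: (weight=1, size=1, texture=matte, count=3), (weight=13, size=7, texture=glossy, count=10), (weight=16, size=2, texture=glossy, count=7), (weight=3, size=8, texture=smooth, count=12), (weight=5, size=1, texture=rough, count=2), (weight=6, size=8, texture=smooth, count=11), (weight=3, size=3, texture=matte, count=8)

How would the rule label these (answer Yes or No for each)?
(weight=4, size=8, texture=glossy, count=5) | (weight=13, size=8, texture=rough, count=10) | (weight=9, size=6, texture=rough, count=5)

Yes, No, Yes

Every 'Yes' example satisfies: count ≤ 5 AND size ≥ 2. None of the 'No' examples do.
(weight=4, size=8, texture=glossy, count=5) → count = 5, size = 8 → Yes.
(weight=13, size=8, texture=rough, count=10) → count = 10, size = 8 → No.
(weight=9, size=6, texture=rough, count=5) → count = 5, size = 6 → Yes.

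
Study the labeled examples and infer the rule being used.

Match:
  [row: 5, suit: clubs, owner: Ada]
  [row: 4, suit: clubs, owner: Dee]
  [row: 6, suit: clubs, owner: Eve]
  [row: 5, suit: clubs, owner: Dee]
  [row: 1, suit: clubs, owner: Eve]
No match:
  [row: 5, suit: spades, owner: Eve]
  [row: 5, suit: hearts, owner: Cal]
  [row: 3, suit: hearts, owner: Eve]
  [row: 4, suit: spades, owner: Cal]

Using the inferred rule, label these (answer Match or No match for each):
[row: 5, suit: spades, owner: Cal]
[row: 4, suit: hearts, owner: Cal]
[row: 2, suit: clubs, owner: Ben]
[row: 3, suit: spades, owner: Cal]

The common property of the 'Match' items is: suit is clubs. No 'No match' item has it.

No match, No match, Match, No match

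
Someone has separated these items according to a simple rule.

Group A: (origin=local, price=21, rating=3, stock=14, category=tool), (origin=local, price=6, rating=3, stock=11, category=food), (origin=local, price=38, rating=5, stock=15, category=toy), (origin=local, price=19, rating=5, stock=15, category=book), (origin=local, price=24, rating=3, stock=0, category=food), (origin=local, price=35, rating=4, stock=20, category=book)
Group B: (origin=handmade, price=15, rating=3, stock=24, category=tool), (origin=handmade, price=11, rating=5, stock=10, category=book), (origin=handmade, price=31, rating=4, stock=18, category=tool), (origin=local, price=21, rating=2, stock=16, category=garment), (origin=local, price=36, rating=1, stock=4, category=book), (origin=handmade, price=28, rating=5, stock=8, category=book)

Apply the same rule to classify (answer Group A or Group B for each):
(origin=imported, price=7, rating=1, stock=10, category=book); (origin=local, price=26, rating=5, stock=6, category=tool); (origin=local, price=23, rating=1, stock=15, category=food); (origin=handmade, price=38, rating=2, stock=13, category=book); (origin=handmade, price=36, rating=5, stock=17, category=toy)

The classifier is using: origin is local AND rating ≥ 3.

Group B, Group A, Group B, Group B, Group B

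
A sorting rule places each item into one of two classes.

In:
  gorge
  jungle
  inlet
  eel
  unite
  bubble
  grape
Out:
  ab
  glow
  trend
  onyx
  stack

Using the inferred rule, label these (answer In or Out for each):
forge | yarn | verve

The distinguishing property — has ≥ 2 vowels — holds for all the 'In' cases and none of the 'Out' cases.
forge: 2 vowels, meets the rule → In.
yarn: 1 vowel, does not pass → Out.
verve: 2 vowels, meets the rule → In.

In, Out, In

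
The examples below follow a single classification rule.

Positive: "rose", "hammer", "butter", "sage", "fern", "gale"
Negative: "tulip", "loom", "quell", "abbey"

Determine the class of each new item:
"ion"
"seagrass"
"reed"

Negative, Positive, Positive

A rule that fits every label: even length AND contains 'e' — true of each 'Positive' example, false of each 'Negative' one.
"ion" → length 3, no 'e' → Negative.
"seagrass" → length 8, has 'e' → Positive.
"reed" → length 4, has 'e' → Positive.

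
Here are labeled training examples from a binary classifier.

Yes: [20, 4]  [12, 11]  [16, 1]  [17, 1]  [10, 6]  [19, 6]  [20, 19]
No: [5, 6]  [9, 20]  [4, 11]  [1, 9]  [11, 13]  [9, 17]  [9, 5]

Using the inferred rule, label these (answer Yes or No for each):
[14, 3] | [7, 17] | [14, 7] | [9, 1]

Yes, No, Yes, No

Rule: first > second AND sum ≥ 15. This holds for each 'Yes' example and fails for each 'No' one.
Yes: [14, 3], since 14 > 3, 14+3 = 17.
No: [7, 17], since 7 < 17, 7+17 = 24.
Yes: [14, 7], since 14 > 7, 14+7 = 21.
No: [9, 1], since 9 > 1, 9+1 = 10.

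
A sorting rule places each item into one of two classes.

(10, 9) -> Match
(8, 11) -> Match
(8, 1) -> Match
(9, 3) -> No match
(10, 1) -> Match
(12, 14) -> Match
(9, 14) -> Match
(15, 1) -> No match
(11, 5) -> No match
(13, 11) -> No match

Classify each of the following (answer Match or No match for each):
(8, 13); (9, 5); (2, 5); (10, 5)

Match, No match, Match, Match

Every 'Match' example satisfies: product is even. None of the 'No match' examples do.
(8, 13): Match (8·13 = 104).
(9, 5): No match (9·5 = 45).
(2, 5): Match (2·5 = 10).
(10, 5): Match (10·5 = 50).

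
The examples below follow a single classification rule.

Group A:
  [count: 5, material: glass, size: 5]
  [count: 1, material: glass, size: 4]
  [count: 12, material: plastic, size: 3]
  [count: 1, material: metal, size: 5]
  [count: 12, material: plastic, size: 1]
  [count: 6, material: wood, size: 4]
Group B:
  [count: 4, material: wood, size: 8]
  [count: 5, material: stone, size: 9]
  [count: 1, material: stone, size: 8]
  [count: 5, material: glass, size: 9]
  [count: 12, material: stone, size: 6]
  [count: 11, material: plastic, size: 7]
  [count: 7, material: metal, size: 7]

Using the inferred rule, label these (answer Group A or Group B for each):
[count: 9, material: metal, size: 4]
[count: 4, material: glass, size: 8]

The distinguishing property — size ≤ 5 — holds for all the 'Group A' cases and none of the 'Group B' cases.
[count: 9, material: metal, size: 4] → size = 4 → Group A.
[count: 4, material: glass, size: 8] → size = 8 → Group B.

Group A, Group B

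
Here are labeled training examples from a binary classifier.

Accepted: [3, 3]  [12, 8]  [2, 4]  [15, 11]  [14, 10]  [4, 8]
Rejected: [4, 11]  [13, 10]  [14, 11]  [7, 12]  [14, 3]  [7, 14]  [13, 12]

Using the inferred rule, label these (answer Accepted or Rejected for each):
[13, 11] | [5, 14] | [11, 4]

The simplest hypothesis consistent with all the labels is: sum is even.
[13, 11]: 13+11 = 24, satisfies this → Accepted.
[5, 14]: 5+14 = 19, lacks this property → Rejected.
[11, 4]: 11+4 = 15, lacks this property → Rejected.

Accepted, Rejected, Rejected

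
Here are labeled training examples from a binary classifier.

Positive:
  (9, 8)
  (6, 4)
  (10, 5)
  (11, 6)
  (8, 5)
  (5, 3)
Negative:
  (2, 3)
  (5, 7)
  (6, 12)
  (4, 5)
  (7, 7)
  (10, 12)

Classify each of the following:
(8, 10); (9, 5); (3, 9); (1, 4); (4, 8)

Negative, Positive, Negative, Negative, Negative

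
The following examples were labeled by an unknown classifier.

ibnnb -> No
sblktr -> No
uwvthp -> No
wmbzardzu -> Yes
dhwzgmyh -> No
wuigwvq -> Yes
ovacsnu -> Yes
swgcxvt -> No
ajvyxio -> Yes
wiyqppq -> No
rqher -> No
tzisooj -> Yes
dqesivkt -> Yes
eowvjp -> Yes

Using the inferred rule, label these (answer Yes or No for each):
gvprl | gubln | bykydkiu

The simplest hypothesis consistent with all the labels is: has ≥ 2 vowels.
gvprl → 0 vowels → No.
gubln → 1 vowel → No.
bykydkiu → 2 vowels → Yes.

No, No, Yes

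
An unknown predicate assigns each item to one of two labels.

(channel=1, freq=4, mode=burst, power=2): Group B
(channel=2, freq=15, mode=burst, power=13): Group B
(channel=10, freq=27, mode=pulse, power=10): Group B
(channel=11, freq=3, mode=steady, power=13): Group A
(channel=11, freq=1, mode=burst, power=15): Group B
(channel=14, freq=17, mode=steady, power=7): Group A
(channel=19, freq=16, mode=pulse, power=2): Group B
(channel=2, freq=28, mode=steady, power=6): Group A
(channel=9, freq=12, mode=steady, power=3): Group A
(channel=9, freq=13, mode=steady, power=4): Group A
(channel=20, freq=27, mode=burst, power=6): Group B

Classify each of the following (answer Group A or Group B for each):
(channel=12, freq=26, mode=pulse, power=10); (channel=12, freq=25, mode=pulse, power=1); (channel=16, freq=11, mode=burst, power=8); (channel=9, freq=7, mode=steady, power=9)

Group B, Group B, Group B, Group A

A rule that fits every label: mode is steady — true of each 'Group A' example, false of each 'Group B' one.
(channel=12, freq=26, mode=pulse, power=10): mode is pulse, does not fit → Group B. (channel=12, freq=25, mode=pulse, power=1): mode is pulse, does not fit → Group B. (channel=16, freq=11, mode=burst, power=8): mode is burst, does not fit → Group B. (channel=9, freq=7, mode=steady, power=9): mode is steady, fits → Group A.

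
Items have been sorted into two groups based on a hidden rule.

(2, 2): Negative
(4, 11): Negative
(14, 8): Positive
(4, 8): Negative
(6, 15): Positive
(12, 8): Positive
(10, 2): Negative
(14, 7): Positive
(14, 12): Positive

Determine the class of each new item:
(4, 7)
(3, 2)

Negative, Negative

All 'Positive' examples share one property — sum ≥ 20 — and every 'Negative' example lacks it.
(4, 7): 4+7 = 11 — does not fit, so Negative. (3, 2): 3+2 = 5 — does not fit, so Negative.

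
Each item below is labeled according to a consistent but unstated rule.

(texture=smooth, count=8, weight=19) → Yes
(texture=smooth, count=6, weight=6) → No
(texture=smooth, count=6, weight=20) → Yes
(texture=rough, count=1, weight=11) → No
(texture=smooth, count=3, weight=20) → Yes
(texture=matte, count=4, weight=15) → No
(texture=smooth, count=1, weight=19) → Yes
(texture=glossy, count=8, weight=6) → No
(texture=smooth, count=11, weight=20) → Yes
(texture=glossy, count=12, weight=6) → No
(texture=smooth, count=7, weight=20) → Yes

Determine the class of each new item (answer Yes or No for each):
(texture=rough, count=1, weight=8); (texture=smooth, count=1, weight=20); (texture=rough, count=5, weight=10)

The common property of the 'Yes' items is: weight ≥ 19. No 'No' item has it.
(texture=rough, count=1, weight=8) — weight = 8, hence No.
(texture=smooth, count=1, weight=20) — weight = 20, hence Yes.
(texture=rough, count=5, weight=10) — weight = 10, hence No.

No, Yes, No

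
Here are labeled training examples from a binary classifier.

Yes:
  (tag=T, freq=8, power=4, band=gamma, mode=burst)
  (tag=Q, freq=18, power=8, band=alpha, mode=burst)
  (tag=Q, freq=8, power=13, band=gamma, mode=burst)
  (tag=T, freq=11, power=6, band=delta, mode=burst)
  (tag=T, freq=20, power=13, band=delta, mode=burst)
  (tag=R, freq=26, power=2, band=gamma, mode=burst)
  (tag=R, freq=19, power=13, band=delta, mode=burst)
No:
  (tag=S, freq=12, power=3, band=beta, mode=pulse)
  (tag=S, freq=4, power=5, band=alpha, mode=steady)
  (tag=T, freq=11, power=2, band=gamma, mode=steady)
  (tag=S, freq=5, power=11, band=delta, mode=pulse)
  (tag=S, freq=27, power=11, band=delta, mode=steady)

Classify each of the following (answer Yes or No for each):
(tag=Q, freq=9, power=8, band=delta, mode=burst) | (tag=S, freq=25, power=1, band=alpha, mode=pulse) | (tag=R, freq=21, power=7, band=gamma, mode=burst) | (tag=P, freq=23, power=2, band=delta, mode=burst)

Yes, No, Yes, Yes

Rule: mode is burst. This holds for each 'Yes' example and fails for each 'No' one.
Yes: (tag=Q, freq=9, power=8, band=delta, mode=burst), since mode is burst.
No: (tag=S, freq=25, power=1, band=alpha, mode=pulse), since mode is pulse.
Yes: (tag=R, freq=21, power=7, band=gamma, mode=burst), since mode is burst.
Yes: (tag=P, freq=23, power=2, band=delta, mode=burst), since mode is burst.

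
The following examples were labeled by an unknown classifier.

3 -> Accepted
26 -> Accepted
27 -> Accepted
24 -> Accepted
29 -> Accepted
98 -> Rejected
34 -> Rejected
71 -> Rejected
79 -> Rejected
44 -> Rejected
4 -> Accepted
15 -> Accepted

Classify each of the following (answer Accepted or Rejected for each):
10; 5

The simplest hypothesis consistent with all the labels is: at most 29.
10 → 10 ≤ 29 → Accepted. 5 → 5 ≤ 29 → Accepted.

Accepted, Accepted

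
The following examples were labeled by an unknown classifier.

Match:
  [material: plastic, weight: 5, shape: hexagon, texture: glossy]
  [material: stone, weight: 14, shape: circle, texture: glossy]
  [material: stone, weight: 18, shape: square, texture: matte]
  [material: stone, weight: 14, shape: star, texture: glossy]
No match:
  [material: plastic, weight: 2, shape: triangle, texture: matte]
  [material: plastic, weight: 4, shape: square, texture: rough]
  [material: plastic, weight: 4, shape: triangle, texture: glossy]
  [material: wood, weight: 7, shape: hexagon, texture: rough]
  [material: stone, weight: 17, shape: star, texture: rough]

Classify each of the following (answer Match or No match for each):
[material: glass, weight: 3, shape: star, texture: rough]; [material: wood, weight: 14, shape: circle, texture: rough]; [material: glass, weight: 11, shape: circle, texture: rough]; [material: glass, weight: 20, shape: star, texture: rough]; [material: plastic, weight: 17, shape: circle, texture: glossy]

The distinguishing property — texture is not rough AND weight ≥ 5 — holds for all the 'Match' cases and none of the 'No match' cases.
[material: glass, weight: 3, shape: star, texture: rough] — texture is rough, weight = 3, hence No match.
[material: wood, weight: 14, shape: circle, texture: rough] — texture is rough, weight = 14, hence No match.
[material: glass, weight: 11, shape: circle, texture: rough] — texture is rough, weight = 11, hence No match.
[material: glass, weight: 20, shape: star, texture: rough] — texture is rough, weight = 20, hence No match.
[material: plastic, weight: 17, shape: circle, texture: glossy] — texture is glossy, weight = 17, hence Match.

No match, No match, No match, No match, Match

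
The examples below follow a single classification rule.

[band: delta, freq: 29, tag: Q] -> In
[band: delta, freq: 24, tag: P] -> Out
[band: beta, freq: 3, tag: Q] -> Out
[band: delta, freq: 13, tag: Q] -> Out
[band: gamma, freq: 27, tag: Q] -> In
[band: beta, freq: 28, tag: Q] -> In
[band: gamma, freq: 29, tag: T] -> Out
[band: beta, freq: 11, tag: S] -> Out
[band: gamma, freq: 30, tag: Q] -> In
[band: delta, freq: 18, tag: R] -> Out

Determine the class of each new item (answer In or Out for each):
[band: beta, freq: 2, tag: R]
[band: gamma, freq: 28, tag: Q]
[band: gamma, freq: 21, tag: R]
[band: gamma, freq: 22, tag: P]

Out, In, Out, Out

All 'In' examples share one property — tag is Q AND freq ≥ 18 — and every 'Out' example lacks it.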